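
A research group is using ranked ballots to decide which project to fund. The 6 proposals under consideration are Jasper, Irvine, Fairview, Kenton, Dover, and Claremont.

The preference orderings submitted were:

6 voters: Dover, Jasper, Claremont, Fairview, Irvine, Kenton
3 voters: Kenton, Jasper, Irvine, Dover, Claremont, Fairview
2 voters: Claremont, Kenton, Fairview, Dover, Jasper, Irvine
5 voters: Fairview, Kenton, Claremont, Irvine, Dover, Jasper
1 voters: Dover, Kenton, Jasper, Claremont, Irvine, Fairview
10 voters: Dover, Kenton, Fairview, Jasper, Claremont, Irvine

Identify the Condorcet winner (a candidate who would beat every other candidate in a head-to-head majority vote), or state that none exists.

Head-to-head results (27 voters total):
Jasper vs Irvine: Jasper wins 22–5.
Jasper vs Fairview: Fairview wins 17–10.
Jasper vs Kenton: Kenton wins 21–6.
Jasper vs Dover: Dover wins 24–3.
Jasper vs Claremont: Jasper wins 20–7.
Irvine vs Fairview: Fairview wins 23–4.
Irvine vs Kenton: Kenton wins 21–6.
Irvine vs Dover: Dover wins 19–8.
Irvine vs Claremont: Claremont wins 24–3.
Fairview vs Kenton: Kenton wins 16–11.
Fairview vs Dover: Dover wins 20–7.
Fairview vs Claremont: Fairview wins 15–12.
Kenton vs Dover: Dover wins 17–10.
Kenton vs Claremont: Kenton wins 19–8.
Dover vs Claremont: Dover wins 20–7.
Dover beats each rival — Jasper (24–3), Irvine (19–8), Fairview (20–7), Kenton (17–10), Claremont (20–7) — so Dover is the Condorcet winner.

Dover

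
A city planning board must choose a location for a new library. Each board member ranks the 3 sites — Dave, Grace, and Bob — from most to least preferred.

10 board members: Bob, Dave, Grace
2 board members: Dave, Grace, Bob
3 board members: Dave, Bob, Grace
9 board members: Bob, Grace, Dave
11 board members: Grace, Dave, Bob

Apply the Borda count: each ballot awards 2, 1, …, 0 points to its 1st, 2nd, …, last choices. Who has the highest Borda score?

Borda scores:
  Dave: 10·1 + 2·2 + 3·2 + 9·0 + 11·1 = 31
  Grace: 10·0 + 2·1 + 3·0 + 9·1 + 11·2 = 33
  Bob: 10·2 + 2·0 + 3·1 + 9·2 + 11·0 = 41
Bob has the highest total.

Bob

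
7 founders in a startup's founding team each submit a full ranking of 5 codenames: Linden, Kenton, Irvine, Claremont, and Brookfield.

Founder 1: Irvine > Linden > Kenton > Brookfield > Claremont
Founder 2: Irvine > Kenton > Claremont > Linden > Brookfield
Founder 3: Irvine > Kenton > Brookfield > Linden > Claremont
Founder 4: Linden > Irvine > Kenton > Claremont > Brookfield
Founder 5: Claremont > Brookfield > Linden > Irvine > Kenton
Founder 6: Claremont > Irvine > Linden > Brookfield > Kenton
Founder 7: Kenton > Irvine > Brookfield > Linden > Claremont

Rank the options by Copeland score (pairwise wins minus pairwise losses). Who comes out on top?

Irvine

Pairwise results:
  Linden vs Kenton: Linden wins 4–3.
  Linden vs Irvine: Irvine wins 5–2.
  Linden vs Claremont: Linden wins 4–3.
  Linden vs Brookfield: Linden wins 4–3.
  Kenton vs Irvine: Irvine wins 6–1.
  Kenton vs Claremont: Kenton wins 5–2.
  Kenton vs Brookfield: Kenton wins 5–2.
  Irvine vs Claremont: Irvine wins 5–2.
  Irvine vs Brookfield: Irvine wins 6–1.
  Claremont vs Brookfield: Claremont wins 4–3.
Copeland scores (wins − losses):
  Linden: 3 − 1 = 2
  Kenton: 2 − 2 = 0
  Irvine: 4 − 0 = 4
  Claremont: 1 − 3 = -2
  Brookfield: 0 − 4 = -4
Irvine has the best Copeland score.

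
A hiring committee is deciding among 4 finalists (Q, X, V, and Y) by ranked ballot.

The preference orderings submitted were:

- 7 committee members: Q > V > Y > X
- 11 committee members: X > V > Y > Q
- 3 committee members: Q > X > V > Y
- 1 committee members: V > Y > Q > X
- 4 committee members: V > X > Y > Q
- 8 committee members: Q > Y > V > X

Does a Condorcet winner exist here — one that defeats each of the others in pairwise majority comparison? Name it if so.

Head-to-head results (34 voters total):
Q vs X: Q wins 19–15.
Q vs V: Q wins 18–16.
Q vs Y: Q wins 18–16.
X vs V: V wins 20–14.
X vs Y: X wins 18–16.
V vs Y: V wins 26–8.
Q beats each rival — X (19–15), V (18–16), Y (18–16) — so Q is the Condorcet winner.

Q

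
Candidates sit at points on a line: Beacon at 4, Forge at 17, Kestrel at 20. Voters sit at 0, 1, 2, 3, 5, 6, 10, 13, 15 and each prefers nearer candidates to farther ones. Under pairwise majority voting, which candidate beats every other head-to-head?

With single-peaked preferences on a line, the Condorcet winner is the candidate closest to the median voter.
The median voter (position 5) is closest to Beacon at 4.
Check: Beacon vs Kestrel — voters closer to Beacon: 7 of 9.

Beacon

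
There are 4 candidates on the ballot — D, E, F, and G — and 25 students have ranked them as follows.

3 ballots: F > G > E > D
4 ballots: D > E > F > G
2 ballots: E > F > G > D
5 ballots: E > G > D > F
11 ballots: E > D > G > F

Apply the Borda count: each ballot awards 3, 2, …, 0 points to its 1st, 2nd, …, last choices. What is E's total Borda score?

65

Borda scores:
  D: 3·0 + 4·3 + 2·0 + 5·1 + 11·2 = 39
  E: 3·1 + 4·2 + 2·3 + 5·3 + 11·3 = 65
  F: 3·3 + 4·1 + 2·2 + 5·0 + 11·0 = 17
  G: 3·2 + 4·0 + 2·1 + 5·2 + 11·1 = 29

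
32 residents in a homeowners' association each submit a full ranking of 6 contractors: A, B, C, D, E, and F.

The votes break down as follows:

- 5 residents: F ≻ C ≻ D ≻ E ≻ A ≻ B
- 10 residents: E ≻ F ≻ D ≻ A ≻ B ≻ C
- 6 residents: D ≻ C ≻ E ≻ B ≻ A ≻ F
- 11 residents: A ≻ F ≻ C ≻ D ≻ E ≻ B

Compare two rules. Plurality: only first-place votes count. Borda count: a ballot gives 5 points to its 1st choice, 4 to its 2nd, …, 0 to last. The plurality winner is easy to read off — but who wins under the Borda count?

F

Plurality first-place counts: A 11, B 0, C 0, D 6, E 10, F 5 → A.
Borda totals: A 86, B 22, C 77, D 97, E 89, F 109 → F.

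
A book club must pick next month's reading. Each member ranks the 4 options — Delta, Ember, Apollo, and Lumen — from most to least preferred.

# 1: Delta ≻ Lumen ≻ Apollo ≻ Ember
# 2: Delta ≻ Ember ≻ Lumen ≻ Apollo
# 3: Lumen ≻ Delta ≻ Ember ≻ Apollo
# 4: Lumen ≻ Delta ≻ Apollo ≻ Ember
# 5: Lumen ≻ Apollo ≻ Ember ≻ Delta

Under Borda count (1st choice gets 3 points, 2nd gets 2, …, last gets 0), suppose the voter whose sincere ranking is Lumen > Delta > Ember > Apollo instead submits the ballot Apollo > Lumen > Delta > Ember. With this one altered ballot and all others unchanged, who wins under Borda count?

Lumen

Borda totals with the altered ballot: Delta 9, Ember 3, Apollo 7, Lumen 11.
The winner is unchanged: still Lumen.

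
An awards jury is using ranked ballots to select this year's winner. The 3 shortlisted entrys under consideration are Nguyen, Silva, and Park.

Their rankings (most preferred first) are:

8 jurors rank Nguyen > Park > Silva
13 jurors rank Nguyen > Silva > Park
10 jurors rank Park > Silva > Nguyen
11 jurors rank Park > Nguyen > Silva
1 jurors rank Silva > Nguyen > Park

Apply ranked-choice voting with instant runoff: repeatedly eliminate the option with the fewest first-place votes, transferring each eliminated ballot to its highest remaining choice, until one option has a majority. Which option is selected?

Round 1: Nguyen 21, Park 21, Silva 1. Silva has the fewest and is eliminated.
Round 2: Nguyen 22, Park 21. Nguyen has a majority.

Nguyen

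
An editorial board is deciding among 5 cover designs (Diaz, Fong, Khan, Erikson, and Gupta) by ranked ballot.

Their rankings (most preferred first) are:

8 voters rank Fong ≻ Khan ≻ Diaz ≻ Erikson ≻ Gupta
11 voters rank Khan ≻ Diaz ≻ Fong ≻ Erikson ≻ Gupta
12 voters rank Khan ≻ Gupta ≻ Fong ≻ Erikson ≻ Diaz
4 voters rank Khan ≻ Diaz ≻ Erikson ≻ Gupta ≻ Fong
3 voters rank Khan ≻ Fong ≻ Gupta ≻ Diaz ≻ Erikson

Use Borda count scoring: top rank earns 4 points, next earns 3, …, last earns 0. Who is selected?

Borda scores:
  Diaz: 8·2 + 11·3 + 12·0 + 4·3 + 3·1 = 64
  Fong: 8·4 + 11·2 + 12·2 + 4·0 + 3·3 = 87
  Khan: 8·3 + 11·4 + 12·4 + 4·4 + 3·4 = 144
  Erikson: 8·1 + 11·1 + 12·1 + 4·2 + 3·0 = 39
  Gupta: 8·0 + 11·0 + 12·3 + 4·1 + 3·2 = 46
Khan has the highest total.

Khan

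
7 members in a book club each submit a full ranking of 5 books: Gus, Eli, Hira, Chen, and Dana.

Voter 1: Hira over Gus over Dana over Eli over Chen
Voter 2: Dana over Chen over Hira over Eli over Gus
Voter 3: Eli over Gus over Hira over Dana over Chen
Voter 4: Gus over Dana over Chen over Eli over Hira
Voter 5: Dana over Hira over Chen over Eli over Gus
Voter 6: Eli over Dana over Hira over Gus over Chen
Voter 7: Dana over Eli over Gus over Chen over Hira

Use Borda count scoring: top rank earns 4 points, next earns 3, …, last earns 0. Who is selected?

Dana

Borda scores:
  Gus: 3 + 0 + 3 + 4 + 0 + 1 + 2 = 13
  Eli: 1 + 1 + 4 + 1 + 1 + 4 + 3 = 15
  Hira: 4 + 2 + 2 + 0 + 3 + 2 + 0 = 13
  Chen: 0 + 3 + 0 + 2 + 2 + 0 + 1 = 8
  Dana: 2 + 4 + 1 + 3 + 4 + 3 + 4 = 21
Dana has the highest total.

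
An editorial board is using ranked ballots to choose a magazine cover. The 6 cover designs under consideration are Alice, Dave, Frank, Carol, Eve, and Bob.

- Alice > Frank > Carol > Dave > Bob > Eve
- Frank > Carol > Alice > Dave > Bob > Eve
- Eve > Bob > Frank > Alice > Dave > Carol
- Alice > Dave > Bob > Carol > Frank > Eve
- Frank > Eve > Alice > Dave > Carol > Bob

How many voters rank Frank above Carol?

Ballots ranking Frank above Carol: 4.
Ballots ranking Carol above Frank: 1.
So 4 of 5 voters prefer Frank to Carol.

4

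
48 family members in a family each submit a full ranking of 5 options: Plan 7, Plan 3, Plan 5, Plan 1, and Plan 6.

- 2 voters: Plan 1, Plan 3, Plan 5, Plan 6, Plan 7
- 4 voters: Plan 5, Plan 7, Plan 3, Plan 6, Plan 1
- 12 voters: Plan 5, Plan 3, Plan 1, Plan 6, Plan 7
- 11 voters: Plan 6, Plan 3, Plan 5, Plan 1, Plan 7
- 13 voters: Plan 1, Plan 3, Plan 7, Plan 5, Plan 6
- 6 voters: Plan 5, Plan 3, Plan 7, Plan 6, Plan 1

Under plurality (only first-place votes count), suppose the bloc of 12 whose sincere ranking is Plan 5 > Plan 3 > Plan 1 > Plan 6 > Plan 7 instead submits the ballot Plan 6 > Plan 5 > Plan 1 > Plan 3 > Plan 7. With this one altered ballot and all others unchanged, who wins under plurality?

First-place totals with the altered ballot: Plan 7 0, Plan 3 0, Plan 5 10, Plan 1 15, Plan 6 23.
The switch changes the winner from Plan 5 to Plan 6.

Plan 6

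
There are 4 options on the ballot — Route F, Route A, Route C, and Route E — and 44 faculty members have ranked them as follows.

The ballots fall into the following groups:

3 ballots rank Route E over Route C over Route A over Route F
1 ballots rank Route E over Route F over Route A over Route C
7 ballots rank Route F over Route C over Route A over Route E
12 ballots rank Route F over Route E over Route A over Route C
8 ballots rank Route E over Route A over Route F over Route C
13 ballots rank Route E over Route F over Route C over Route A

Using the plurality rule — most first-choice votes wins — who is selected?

First-place vote totals:
  Route F: 19
  Route A: 0
  Route C: 0
  Route E: 25
Route E has the most first-place votes.

Route E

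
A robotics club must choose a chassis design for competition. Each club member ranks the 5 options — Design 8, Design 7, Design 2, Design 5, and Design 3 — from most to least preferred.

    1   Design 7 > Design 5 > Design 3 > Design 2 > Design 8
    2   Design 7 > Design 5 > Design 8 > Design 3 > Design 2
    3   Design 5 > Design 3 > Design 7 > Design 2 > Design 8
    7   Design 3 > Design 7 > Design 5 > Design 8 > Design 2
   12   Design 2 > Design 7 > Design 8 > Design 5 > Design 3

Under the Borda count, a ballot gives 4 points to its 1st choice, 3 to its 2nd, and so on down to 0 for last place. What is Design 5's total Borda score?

47

Borda scores:
  Design 8: 0 + 2·2 + 3·0 + 7·1 + 12·2 = 35
  Design 7: 4 + 2·4 + 3·2 + 7·3 + 12·3 = 75
  Design 2: 1 + 2·0 + 3·1 + 7·0 + 12·4 = 52
  Design 5: 3 + 2·3 + 3·4 + 7·2 + 12·1 = 47
  Design 3: 2 + 2·1 + 3·3 + 7·4 + 12·0 = 41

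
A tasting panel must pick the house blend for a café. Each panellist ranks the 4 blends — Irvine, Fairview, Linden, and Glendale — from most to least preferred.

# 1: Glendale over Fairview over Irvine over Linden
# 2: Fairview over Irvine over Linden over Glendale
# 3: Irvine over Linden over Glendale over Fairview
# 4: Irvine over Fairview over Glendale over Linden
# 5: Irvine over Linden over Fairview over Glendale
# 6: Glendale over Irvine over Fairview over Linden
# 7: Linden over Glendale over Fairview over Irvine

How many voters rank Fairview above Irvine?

Ballots ranking Fairview above Irvine: 3.
Ballots ranking Irvine above Fairview: 4.
So 3 of 7 voters prefer Fairview to Irvine.

3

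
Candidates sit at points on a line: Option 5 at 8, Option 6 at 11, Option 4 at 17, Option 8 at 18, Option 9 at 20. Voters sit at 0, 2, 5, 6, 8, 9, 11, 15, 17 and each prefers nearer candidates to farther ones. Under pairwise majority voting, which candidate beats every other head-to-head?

Option 5

With single-peaked preferences on a line, the Condorcet winner is the candidate closest to the median voter.
The median voter (position 8) is closest to Option 5 at 8.
Check: Option 5 vs Option 4 — voters closer to Option 5: 7 of 9.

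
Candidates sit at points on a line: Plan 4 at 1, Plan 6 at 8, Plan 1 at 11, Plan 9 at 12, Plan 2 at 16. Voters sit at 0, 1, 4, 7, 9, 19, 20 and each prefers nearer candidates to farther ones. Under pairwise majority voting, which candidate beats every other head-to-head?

Plan 6

With single-peaked preferences on a line, the Condorcet winner is the candidate closest to the median voter.
The median voter (position 7) is closest to Plan 6 at 8.
Check: Plan 6 vs Plan 1 — voters closer to Plan 6: 5 of 7.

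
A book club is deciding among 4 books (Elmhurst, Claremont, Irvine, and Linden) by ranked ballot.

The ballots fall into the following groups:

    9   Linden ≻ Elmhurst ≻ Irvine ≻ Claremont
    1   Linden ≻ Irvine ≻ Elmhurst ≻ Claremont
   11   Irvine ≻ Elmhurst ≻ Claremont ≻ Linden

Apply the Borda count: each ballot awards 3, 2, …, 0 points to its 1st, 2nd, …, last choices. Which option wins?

Irvine

Borda scores:
  Elmhurst: 9·2 + 1 + 11·2 = 41
  Claremont: 9·0 + 0 + 11·1 = 11
  Irvine: 9·1 + 2 + 11·3 = 44
  Linden: 9·3 + 3 + 11·0 = 30
Irvine has the highest total.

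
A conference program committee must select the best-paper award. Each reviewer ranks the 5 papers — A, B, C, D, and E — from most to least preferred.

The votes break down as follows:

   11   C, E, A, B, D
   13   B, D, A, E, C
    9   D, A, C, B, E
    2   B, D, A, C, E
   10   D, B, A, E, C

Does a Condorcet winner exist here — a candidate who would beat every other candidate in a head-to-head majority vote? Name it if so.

Head-to-head results (45 voters total):
A vs B: B wins 25–20.
A vs C: A wins 34–11.
A vs D: D wins 34–11.
A vs E: A wins 34–11.
B vs C: B wins 25–20.
B vs D: B wins 26–19.
B vs E: B wins 34–11.
C vs D: D wins 34–11.
C vs E: E wins 23–22.
D vs E: D wins 34–11.
B beats each rival — A (25–20), C (25–20), D (26–19), E (34–11) — so B is the Condorcet winner.

B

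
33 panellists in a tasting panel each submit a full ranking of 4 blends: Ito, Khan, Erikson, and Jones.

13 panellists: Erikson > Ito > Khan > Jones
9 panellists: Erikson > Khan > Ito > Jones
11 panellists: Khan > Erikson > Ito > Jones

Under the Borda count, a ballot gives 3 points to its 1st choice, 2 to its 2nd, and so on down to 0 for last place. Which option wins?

Erikson

Borda scores:
  Ito: 13·2 + 9·1 + 11·1 = 46
  Khan: 13·1 + 9·2 + 11·3 = 64
  Erikson: 13·3 + 9·3 + 11·2 = 88
  Jones: 13·0 + 9·0 + 11·0 = 0
Erikson has the highest total.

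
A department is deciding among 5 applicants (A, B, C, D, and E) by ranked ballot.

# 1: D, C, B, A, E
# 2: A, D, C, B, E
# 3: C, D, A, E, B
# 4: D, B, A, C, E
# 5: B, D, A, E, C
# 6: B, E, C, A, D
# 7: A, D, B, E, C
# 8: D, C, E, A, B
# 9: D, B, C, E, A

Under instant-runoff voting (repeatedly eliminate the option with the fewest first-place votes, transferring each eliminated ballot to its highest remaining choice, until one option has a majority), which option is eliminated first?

Round 1: D 4, A 2, B 2, C 1, E 0. E has the fewest and is eliminated.
Round 2: D 4, A 2, B 2, C 1. C has the fewest and is eliminated.
Round 3: D 5, A 2, B 2. D has a majority.

E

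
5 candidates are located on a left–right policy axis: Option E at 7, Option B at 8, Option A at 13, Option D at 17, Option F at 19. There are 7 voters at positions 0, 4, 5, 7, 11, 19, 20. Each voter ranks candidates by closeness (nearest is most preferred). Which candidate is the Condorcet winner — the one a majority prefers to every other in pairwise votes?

Option E

With single-peaked preferences on a line, the Condorcet winner is the candidate closest to the median voter.
The median voter (position 7) is closest to Option E at 7.
Check: Option E vs Option F — voters closer to Option E: 5 of 7.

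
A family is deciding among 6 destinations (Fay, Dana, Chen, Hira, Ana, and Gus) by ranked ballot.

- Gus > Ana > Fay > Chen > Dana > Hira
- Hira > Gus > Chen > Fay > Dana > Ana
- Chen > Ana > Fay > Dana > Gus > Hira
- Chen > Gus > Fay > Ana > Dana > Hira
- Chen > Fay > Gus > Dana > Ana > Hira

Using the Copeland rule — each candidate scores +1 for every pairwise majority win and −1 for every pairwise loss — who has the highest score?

Pairwise results:
  Fay vs Dana: Fay wins 5–0.
  Fay vs Chen: Chen wins 4–1.
  Fay vs Hira: Fay wins 4–1.
  Fay vs Ana: Fay wins 3–2.
  Fay vs Gus: Gus wins 3–2.
  Dana vs Chen: Chen wins 5–0.
  Dana vs Hira: Dana wins 4–1.
  Dana vs Ana: Ana wins 3–2.
  Dana vs Gus: Gus wins 4–1.
  Chen vs Hira: Chen wins 4–1.
  Chen vs Ana: Chen wins 4–1.
  Chen vs Gus: Chen wins 3–2.
  Hira vs Ana: Ana wins 4–1.
  Hira vs Gus: Gus wins 4–1.
  Ana vs Gus: Gus wins 4–1.
Copeland scores (wins − losses):
  Fay: 3 − 2 = 1
  Dana: 1 − 4 = -3
  Chen: 5 − 0 = 5
  Hira: 0 − 5 = -5
  Ana: 2 − 3 = -1
  Gus: 4 − 1 = 3
Chen has the best Copeland score.

Chen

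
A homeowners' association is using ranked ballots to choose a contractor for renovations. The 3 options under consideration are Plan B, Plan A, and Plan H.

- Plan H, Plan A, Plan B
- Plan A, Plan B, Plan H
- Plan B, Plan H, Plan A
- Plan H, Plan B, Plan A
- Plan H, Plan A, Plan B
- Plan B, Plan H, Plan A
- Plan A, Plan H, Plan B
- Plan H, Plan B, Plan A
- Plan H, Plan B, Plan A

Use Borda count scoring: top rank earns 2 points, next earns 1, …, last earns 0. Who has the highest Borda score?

Borda scores:
  Plan B: 0 + 1 + 2 + 1 + 0 + 2 + 0 + 1 + 1 = 8
  Plan A: 1 + 2 + 0 + 0 + 1 + 0 + 2 + 0 + 0 = 6
  Plan H: 2 + 0 + 1 + 2 + 2 + 1 + 1 + 2 + 2 = 13
Plan H has the highest total.

Plan H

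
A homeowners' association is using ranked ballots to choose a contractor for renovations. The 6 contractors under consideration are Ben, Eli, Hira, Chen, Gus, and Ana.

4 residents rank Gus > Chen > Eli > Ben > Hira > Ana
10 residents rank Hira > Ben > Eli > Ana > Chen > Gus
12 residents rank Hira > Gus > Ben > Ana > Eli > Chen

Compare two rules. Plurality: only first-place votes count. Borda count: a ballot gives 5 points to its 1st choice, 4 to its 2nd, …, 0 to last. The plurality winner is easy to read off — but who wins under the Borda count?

Plurality first-place counts: Ben 0, Eli 0, Hira 22, Chen 0, Gus 4, Ana 0 → Hira.
Borda totals: Ben 84, Eli 54, Hira 114, Chen 26, Gus 68, Ana 44 → Hira.

Hira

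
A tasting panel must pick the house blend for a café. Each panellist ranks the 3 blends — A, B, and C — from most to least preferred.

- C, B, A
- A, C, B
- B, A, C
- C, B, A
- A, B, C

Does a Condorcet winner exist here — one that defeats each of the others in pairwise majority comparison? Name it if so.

None — there is no Condorcet winner

Head-to-head results (5 voters total):
A vs B: B wins 3–2.
A vs C: A wins 3–2.
B vs C: C wins 3–2.
No candidate beats all others: A beats C beats B beats A, a majority cycle.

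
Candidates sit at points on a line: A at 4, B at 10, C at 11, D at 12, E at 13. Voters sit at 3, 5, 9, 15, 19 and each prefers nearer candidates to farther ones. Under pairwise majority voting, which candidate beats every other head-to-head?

With single-peaked preferences on a line, the Condorcet winner is the candidate closest to the median voter.
The median voter (position 9) is closest to B at 10.
Check: B vs D — voters closer to B: 3 of 5.

B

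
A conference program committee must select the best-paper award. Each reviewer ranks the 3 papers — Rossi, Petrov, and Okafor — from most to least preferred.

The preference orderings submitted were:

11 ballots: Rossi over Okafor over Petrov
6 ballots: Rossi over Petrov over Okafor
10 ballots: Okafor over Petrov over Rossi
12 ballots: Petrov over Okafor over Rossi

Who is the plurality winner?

Rossi

First-place vote totals:
  Rossi: 17
  Petrov: 12
  Okafor: 10
Rossi has the most first-place votes.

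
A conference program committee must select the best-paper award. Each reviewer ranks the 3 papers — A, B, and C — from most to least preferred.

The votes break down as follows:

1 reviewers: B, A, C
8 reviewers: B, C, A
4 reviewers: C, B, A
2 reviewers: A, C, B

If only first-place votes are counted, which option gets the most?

First-place vote totals:
  A: 2
  B: 9
  C: 4
B has the most first-place votes.

B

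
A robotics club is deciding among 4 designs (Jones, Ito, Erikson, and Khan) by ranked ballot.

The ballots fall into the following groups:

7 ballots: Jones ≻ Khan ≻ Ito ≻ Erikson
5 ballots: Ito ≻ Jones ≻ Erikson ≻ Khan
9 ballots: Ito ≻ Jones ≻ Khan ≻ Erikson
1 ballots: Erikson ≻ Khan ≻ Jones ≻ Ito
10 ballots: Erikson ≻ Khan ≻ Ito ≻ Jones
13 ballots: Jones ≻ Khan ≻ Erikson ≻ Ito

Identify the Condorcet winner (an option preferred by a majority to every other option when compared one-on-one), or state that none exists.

There is no Condorcet winner

Head-to-head results (45 voters total):
Jones vs Ito: Ito wins 24–21.
Jones vs Erikson: Jones wins 34–11.
Jones vs Khan: Jones wins 34–11.
Ito vs Erikson: Erikson wins 24–21.
Ito vs Khan: Khan wins 31–14.
Erikson vs Khan: Khan wins 29–16.
No candidate beats all others: Jones beats Erikson beats Ito beats Jones, a majority cycle.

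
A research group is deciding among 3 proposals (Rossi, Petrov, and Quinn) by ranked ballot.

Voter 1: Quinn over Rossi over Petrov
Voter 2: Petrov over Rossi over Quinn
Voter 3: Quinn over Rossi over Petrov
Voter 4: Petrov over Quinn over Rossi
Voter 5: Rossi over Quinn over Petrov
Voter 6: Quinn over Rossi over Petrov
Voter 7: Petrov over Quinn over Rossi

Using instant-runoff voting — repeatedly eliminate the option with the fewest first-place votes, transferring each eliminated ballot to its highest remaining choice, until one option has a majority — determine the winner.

Quinn

Round 1: Petrov 3, Quinn 3, Rossi 1. Rossi has the fewest and is eliminated.
Round 2: Quinn 4, Petrov 3. Quinn has a majority.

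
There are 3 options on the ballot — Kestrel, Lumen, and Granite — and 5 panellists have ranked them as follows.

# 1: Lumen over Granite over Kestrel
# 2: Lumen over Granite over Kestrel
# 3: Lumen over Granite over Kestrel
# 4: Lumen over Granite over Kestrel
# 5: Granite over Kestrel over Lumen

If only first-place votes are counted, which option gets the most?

First-place vote totals:
  Kestrel: 0
  Lumen: 4
  Granite: 1
Lumen has the most first-place votes.

Lumen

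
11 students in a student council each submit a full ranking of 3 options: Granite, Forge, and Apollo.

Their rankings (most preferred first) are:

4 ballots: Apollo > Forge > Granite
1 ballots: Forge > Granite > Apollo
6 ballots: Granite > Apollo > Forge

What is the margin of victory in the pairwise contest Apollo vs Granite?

Ballots ranking Apollo above Granite: 4.
Ballots ranking Granite above Apollo: 1+6 = 7.
Granite wins 7–4, a margin of 3.

3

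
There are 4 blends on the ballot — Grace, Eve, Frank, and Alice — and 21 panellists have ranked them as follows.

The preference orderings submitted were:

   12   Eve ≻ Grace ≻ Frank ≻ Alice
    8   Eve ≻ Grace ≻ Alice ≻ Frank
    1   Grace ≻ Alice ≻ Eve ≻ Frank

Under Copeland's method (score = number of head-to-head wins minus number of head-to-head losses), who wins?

Eve

Pairwise results:
  Grace vs Eve: Eve wins 20–1.
  Grace vs Frank: Grace wins 21–0.
  Grace vs Alice: Grace wins 21–0.
  Eve vs Frank: Eve wins 21–0.
  Eve vs Alice: Eve wins 20–1.
  Frank vs Alice: Frank wins 12–9.
Copeland scores (wins − losses):
  Grace: 2 − 1 = 1
  Eve: 3 − 0 = 3
  Frank: 1 − 2 = -1
  Alice: 0 − 3 = -3
Eve has the best Copeland score.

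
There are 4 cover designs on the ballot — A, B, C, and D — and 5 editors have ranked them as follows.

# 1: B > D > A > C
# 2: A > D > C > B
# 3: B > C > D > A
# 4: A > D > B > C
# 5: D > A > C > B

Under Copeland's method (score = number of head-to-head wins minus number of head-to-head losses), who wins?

D

Pairwise results:
  A vs B: A wins 3–2.
  A vs C: A wins 4–1.
  A vs D: D wins 3–2.
  B vs C: B wins 3–2.
  B vs D: D wins 3–2.
  C vs D: D wins 4–1.
Copeland scores (wins − losses):
  A: 2 − 1 = 1
  B: 1 − 2 = -1
  C: 0 − 3 = -3
  D: 3 − 0 = 3
D has the best Copeland score.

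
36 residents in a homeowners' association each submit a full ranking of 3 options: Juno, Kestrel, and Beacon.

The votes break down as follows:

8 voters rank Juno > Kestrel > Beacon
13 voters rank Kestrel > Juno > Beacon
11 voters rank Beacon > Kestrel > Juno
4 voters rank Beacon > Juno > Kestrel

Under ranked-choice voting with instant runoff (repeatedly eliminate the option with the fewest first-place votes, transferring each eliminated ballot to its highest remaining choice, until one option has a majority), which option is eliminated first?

Round 1: Beacon 15, Kestrel 13, Juno 8. Juno has the fewest and is eliminated.
Round 2: Kestrel 21, Beacon 15. Kestrel has a majority.

Juno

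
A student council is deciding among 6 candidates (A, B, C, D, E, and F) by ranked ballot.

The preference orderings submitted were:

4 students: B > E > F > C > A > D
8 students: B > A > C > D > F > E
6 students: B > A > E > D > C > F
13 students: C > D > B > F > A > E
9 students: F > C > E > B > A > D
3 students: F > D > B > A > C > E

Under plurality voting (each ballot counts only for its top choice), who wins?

First-place vote totals:
  A: 0
  B: 18
  C: 13
  D: 0
  E: 0
  F: 12
B has the most first-place votes.

B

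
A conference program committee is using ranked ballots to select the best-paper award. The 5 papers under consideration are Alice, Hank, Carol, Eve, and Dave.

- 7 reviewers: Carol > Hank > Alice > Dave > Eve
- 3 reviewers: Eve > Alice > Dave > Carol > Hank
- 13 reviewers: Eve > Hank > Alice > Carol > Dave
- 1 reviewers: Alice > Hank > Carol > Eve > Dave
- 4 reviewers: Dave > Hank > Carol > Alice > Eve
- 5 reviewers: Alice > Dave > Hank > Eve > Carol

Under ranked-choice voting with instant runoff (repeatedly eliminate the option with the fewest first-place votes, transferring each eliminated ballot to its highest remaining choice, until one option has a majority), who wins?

Eve

Round 1: Eve 16, Carol 7, Alice 6, Dave 4, Hank 0. Hank has the fewest and is eliminated.
Round 2: Eve 16, Carol 7, Alice 6, Dave 4. Dave has the fewest and is eliminated.
Round 3: Eve 16, Carol 11, Alice 6. Alice has the fewest and is eliminated.
Round 4: Eve 21, Carol 12. Eve has a majority.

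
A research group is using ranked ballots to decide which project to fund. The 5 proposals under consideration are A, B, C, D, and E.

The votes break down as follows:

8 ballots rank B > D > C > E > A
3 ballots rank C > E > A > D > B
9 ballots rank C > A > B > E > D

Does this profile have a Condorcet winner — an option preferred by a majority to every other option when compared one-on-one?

Head-to-head results (20 voters total):
A vs B: A wins 12–8.
A vs C: C wins 20–0.
A vs D: A wins 12–8.
A vs E: E wins 11–9.
B vs C: C wins 12–8.
B vs D: B wins 17–3.
B vs E: B wins 17–3.
C vs D: C wins 12–8.
C vs E: C wins 20–0.
D vs E: E wins 12–8.
C beats each rival — A (20–0), B (12–8), D (12–8), E (20–0) — so C is the Condorcet winner.

Yes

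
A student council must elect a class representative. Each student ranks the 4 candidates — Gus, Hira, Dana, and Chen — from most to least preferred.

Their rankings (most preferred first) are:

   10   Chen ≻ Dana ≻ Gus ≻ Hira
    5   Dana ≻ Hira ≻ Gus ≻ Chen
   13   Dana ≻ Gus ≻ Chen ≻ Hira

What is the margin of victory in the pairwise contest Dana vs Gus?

Ballots ranking Dana above Gus: 10+5+13 = 28.
Ballots ranking Gus above Dana: 0.
Dana wins 28–0, a margin of 28.

28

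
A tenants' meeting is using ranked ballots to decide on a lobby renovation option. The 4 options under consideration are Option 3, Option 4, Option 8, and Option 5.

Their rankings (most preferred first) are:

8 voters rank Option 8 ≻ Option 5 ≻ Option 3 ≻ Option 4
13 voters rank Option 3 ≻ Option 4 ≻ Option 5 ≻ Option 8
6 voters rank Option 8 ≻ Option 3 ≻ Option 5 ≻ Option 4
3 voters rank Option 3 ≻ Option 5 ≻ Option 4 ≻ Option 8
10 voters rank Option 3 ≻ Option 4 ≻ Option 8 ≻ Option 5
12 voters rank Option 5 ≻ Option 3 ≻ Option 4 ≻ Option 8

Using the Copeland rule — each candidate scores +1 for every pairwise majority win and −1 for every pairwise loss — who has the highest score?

Pairwise results:
  Option 3 vs Option 4: Option 3 wins 52–0.
  Option 3 vs Option 8: Option 3 wins 38–14.
  Option 3 vs Option 5: Option 3 wins 32–20.
  Option 4 vs Option 8: Option 4 wins 38–14.
  Option 4 vs Option 5: Option 5 wins 29–23.
  Option 8 vs Option 5: Option 5 wins 28–24.
Copeland scores (wins − losses):
  Option 3: 3 − 0 = 3
  Option 4: 1 − 2 = -1
  Option 8: 0 − 3 = -3
  Option 5: 2 − 1 = 1
Option 3 has the best Copeland score.

Option 3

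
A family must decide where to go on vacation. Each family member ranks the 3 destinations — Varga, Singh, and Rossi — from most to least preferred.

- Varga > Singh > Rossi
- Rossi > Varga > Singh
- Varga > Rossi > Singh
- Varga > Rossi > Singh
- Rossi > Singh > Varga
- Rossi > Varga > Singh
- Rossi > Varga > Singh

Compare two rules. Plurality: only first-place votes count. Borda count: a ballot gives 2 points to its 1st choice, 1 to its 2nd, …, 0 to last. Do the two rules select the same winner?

Plurality first-place counts: Varga 3, Singh 0, Rossi 4 → Rossi.
Borda totals: Varga 9, Singh 2, Rossi 10 → Rossi.
The two rules agree on Rossi.

Yes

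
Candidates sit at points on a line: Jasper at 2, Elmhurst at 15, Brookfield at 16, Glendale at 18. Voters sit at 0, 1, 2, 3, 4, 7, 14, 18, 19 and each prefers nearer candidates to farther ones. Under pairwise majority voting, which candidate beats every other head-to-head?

With single-peaked preferences on a line, the Condorcet winner is the candidate closest to the median voter.
The median voter (position 4) is closest to Jasper at 2.
Check: Jasper vs Elmhurst — voters closer to Jasper: 6 of 9.

Jasper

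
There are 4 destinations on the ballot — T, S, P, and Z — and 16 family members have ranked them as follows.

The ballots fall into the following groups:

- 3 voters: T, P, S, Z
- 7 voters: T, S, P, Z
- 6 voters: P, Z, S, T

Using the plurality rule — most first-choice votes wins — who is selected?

First-place vote totals:
  T: 10
  S: 0
  P: 6
  Z: 0
T has the most first-place votes.

T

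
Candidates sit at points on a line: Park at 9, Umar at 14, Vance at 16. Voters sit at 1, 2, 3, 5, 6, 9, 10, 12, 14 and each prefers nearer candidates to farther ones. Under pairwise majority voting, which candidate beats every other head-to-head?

With single-peaked preferences on a line, the Condorcet winner is the candidate closest to the median voter.
The median voter (position 6) is closest to Park at 9.
Check: Park vs Vance — voters closer to Park: 8 of 9.

Park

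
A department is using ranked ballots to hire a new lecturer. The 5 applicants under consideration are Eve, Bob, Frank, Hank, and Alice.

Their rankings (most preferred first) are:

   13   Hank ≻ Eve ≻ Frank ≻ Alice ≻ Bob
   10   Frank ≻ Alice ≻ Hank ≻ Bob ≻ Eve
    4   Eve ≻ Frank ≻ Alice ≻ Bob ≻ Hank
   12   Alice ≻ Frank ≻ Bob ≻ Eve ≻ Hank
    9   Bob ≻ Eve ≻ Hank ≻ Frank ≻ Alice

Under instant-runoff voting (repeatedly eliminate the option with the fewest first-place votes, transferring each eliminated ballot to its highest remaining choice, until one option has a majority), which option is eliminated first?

Round 1: Hank 13, Alice 12, Frank 10, Bob 9, Eve 4. Eve has the fewest and is eliminated.
Round 2: Frank 14, Hank 13, Alice 12, Bob 9. Bob has the fewest and is eliminated.
Round 3: Hank 22, Frank 14, Alice 12. Alice has the fewest and is eliminated.
Round 4: Frank 26, Hank 22. Frank has a majority.

Eve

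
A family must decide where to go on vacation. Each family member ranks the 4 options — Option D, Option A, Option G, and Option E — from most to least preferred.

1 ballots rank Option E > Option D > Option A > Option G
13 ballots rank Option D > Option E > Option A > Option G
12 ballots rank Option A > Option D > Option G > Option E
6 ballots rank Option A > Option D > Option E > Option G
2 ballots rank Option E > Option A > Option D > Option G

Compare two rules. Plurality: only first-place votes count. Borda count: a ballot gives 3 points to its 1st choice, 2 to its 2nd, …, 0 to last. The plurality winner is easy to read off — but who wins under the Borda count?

Plurality first-place counts: Option D 13, Option A 18, Option G 0, Option E 3 → Option A.
Borda totals: Option D 79, Option A 72, Option G 12, Option E 41 → Option D.

Option D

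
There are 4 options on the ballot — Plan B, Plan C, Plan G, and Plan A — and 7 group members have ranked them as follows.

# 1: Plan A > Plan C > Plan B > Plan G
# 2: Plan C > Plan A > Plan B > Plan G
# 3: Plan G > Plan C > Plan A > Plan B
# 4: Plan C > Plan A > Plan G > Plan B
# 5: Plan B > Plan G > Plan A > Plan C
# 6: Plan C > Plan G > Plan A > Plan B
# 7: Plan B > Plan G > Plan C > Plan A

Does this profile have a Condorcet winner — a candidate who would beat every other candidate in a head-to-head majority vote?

Yes

Head-to-head results (7 voters total):
Plan B vs Plan C: Plan C wins 5–2.
Plan B vs Plan G: Plan B wins 4–3.
Plan B vs Plan A: Plan A wins 5–2.
Plan C vs Plan G: Plan C wins 4–3.
Plan C vs Plan A: Plan C wins 5–2.
Plan G vs Plan A: Plan G wins 4–3.
Plan C beats each rival — Plan B (5–2), Plan G (4–3), Plan A (5–2) — so Plan C is the Condorcet winner.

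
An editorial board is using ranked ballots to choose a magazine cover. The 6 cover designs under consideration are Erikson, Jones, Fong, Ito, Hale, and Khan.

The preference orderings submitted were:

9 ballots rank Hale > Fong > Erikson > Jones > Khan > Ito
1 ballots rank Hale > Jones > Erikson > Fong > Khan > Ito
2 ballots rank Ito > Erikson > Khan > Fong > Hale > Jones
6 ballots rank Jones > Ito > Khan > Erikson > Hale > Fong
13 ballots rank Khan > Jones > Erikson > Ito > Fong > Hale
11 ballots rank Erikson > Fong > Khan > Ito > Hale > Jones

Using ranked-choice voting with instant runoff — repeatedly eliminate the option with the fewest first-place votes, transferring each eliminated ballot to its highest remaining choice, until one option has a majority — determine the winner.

Erikson

Round 1: Khan 13, Erikson 11, Hale 10, Jones 6, Ito 2, Fong 0. Fong has the fewest and is eliminated.
Round 2: Khan 13, Erikson 11, Hale 10, Jones 6, Ito 2. Ito has the fewest and is eliminated.
Round 3: Erikson 13, Khan 13, Hale 10, Jones 6. Jones has the fewest and is eliminated.
Round 4: Khan 19, Erikson 13, Hale 10. Hale has the fewest and is eliminated.
Round 5: Erikson 23, Khan 19. Erikson has a majority.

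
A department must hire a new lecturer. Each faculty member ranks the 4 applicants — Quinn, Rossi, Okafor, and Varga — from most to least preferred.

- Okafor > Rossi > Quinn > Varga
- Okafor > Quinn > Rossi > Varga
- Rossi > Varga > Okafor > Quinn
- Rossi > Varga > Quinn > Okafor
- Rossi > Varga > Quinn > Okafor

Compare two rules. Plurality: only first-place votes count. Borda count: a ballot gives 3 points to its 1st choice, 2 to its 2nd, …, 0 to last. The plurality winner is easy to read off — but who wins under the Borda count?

Rossi

Plurality first-place counts: Quinn 0, Rossi 3, Okafor 2, Varga 0 → Rossi.
Borda totals: Quinn 5, Rossi 12, Okafor 7, Varga 6 → Rossi.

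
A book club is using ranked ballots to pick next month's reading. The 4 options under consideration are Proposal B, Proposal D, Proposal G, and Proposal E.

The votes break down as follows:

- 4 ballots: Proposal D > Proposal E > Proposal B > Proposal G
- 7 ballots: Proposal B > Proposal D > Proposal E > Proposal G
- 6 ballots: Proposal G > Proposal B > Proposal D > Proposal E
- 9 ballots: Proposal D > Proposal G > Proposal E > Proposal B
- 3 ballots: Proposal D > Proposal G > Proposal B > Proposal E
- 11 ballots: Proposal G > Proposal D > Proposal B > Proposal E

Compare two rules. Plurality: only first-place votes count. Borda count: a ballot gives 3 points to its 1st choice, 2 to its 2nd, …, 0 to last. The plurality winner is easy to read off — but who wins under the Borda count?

Plurality first-place counts: Proposal B 7, Proposal D 16, Proposal G 17, Proposal E 0 → Proposal G.
Borda totals: Proposal B 51, Proposal D 90, Proposal G 75, Proposal E 24 → Proposal D.

Proposal D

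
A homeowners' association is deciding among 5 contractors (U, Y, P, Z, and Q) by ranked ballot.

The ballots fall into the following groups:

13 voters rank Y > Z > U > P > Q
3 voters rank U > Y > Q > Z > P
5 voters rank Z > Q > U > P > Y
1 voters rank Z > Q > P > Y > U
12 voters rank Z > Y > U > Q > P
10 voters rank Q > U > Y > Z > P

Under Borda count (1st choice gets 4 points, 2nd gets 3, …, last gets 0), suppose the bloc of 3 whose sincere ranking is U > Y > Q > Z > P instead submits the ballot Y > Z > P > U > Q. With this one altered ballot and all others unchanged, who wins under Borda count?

Z

Borda totals with the altered ballot: U 93, Y 121, P 26, Z 130, Q 70.
The winner is unchanged: still Z.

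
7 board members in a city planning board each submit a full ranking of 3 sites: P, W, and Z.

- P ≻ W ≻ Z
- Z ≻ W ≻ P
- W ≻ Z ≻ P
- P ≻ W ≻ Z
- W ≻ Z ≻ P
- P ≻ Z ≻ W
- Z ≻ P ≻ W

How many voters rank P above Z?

Ballots ranking P above Z: 3.
Ballots ranking Z above P: 4.
So 3 of 7 voters prefer P to Z.

3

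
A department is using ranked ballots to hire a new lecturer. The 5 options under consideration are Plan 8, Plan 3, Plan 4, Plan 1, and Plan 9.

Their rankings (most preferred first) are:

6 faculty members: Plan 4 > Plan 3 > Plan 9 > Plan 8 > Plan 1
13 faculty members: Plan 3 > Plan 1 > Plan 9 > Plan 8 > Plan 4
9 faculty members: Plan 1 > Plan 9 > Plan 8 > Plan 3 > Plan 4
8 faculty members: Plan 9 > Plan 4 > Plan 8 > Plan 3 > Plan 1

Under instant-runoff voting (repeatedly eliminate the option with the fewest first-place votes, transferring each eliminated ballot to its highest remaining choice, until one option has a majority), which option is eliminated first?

Plan 8

Round 1: Plan 3 13, Plan 1 9, Plan 9 8, Plan 4 6, Plan 8 0. Plan 8 has the fewest and is eliminated.
Round 2: Plan 3 13, Plan 1 9, Plan 9 8, Plan 4 6. Plan 4 has the fewest and is eliminated.
Round 3: Plan 3 19, Plan 1 9, Plan 9 8. Plan 3 has a majority.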